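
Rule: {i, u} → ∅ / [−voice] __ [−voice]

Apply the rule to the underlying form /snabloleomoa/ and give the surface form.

No segment of /snabloleomoa/ meets the structural description of the rule, so the form surfaces unchanged.

snabloleomoa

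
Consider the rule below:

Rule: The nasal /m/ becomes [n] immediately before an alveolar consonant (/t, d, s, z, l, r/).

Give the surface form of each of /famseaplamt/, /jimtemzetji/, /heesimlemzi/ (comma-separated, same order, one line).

fanseaplant, jintenzetji, heesinlenzi

/famseaplamt/: /m/ precedes the alveolar consonant /s/, so it assimilates in place to [n]. /m/ precedes the alveolar consonant /t/, so it assimilates in place to [n]. → [fanseaplant].
/jimtemzetji/: /m/ precedes the alveolar consonant /t/, so it assimilates in place to [n]. /m/ precedes the alveolar consonant /z/, so it assimilates in place to [n]. → [jintenzetji].
/heesimlemzi/: /m/ precedes the alveolar consonant /l/, so it assimilates in place to [n]. /m/ precedes the alveolar consonant /z/, so it assimilates in place to [n]. → [heesinlenzi].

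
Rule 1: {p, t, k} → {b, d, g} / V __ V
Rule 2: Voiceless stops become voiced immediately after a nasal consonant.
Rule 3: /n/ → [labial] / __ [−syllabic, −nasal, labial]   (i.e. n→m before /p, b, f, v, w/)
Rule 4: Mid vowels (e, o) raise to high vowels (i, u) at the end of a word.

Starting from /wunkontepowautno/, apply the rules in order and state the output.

Rule 1 (intervocalic voicing): /p/ is a voiceless stop between vowels /e/ and /o/, so it voices to [b]. /wunkontepowautno/ → wunkontebowautno.
Rule 2 (post-nasal voicing): /k/ is a voiceless stop immediately after the nasal /n/, so it voices to [g]. /t/ is a voiceless stop immediately after the nasal /n/, so it voices to [d]. /wunkontebowautno/ → wungondebowautno.
Rule 3 (nasal place assimilation): no segment meets the environment; /wungondebowautno/ is unchanged.
Rule 4 (final vowel raising): /o/ is a mid vowel in word-final position, so it raises to [u]. /wungondebowautno/ → wungondebowautnu.

wungondebowautnu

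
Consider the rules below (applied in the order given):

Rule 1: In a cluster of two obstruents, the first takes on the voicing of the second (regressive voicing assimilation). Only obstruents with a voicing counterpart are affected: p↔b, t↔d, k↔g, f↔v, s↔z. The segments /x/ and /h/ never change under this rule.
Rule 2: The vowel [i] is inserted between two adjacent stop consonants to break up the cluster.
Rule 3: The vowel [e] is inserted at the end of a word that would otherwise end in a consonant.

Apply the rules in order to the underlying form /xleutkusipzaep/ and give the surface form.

xleutikusibzaepe

Rule 1 (regressive voicing assimilation): /p/ precedes the voiced obstruent /z/, so it voices to [b] by assimilation. /xleutkusipzaep/ → xleutkusibzaep.
Rule 2 (stop-cluster i-epenthesis): /t/ and /k/ form a stop–stop cluster, so [i] is inserted between them. /xleutkusibzaep/ → xleutikusibzaep.
Rule 3 (final e-epenthesis): the form ends in the consonant /p/, so [e] is inserted word-finally. /xleutikusibzaep/ → xleutikusibzaepe.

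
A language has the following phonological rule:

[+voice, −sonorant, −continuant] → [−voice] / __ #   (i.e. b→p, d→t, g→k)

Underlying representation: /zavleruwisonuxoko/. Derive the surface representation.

No segment of /zavleruwisonuxoko/ meets the structural description of the rule, so the form surfaces unchanged.

zavleruwisonuxoko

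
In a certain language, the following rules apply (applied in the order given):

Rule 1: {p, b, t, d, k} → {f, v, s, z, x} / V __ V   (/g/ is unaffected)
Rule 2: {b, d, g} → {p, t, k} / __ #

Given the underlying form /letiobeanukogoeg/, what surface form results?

Rule 1 (intervocalic spirantization): /t/ is a stop between vowels /e/ and /i/, so it spirantizes to the fricative [s]. /b/ is a stop between vowels /o/ and /e/, so it spirantizes to the fricative [v]. /k/ is a stop between vowels /u/ and /o/, so it spirantizes to the fricative [x]. /letiobeanukogoeg/ → lesioveanuxogoeg.
Rule 2 (final devoicing): /g/ is a voiced stop in word-final position, so it devoices to [k]. /lesioveanuxogoeg/ → lesioveanuxogoek.

lesioveanuxogoek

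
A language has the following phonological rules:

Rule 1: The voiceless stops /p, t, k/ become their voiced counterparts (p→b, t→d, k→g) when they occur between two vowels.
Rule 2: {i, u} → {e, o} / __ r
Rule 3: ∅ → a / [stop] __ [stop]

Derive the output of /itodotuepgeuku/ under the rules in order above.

Rule 1 (intervocalic voicing): /t/ is a voiceless stop between vowels /i/ and /o/, so it voices to [d]. /t/ is a voiceless stop between vowels /o/ and /u/, so it voices to [d]. /k/ is a voiceless stop between vowels /u/ and /u/, so it voices to [g]. /itodotuepgeuku/ → idododuepgeugu.
Rule 2 (pre-rhotic lowering): no segment meets the environment; /idododuepgeugu/ is unchanged.
Rule 3 (stop-cluster a-epenthesis): /p/ and /g/ form a stop–stop cluster, so [a] is inserted between them. /idododuepgeugu/ → idododuepageugu.

idododuepageugu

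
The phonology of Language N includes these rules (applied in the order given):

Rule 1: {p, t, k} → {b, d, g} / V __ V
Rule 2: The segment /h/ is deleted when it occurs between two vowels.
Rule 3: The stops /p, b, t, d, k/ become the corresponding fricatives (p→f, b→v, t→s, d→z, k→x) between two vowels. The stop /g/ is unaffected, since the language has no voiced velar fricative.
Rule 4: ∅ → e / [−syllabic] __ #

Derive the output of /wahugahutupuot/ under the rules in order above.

Rule 1 (intervocalic voicing): /t/ is a voiceless stop between vowels /u/ and /u/, so it voices to [d]. /p/ is a voiceless stop between vowels /u/ and /u/, so it voices to [b]. /wahugahutupuot/ → wahugahudubuot.
Rule 2 (intervocalic h-deletion): /h/ occurs between vowels /a/ and /u/, so it deletes. /h/ occurs between vowels /a/ and /u/, so it deletes. /wahugahudubuot/ → waugaudubuot.
Rule 3 (intervocalic spirantization): /d/ is a stop between vowels /u/ and /u/, so it spirantizes to the fricative [z]. /b/ is a stop between vowels /u/ and /u/, so it spirantizes to the fricative [v]. /waugaudubuot/ → waugauzuvuot.
Rule 4 (final e-epenthesis): the form ends in the consonant /t/, so [e] is inserted word-finally. /waugauzuvuot/ → waugauzuvuote.

waugauzuvuote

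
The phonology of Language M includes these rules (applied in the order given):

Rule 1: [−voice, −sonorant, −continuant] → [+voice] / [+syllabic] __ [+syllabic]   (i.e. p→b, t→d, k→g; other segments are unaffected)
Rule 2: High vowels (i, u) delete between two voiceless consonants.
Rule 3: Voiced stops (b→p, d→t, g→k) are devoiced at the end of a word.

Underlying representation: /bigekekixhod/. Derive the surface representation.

Rule 1 (intervocalic voicing): /k/ is a voiceless stop between vowels /e/ and /e/, so it voices to [g]. /k/ is a voiceless stop between vowels /e/ and /i/, so it voices to [g]. /bigekekixhod/ → bigegegixhod.
Rule 2 (high vowel syncope): no segment meets the environment; /bigegegixhod/ is unchanged.
Rule 3 (final devoicing): /d/ is a voiced stop in word-final position, so it devoices to [t]. /bigegegixhod/ → bigegegixhot.

bigegegixhot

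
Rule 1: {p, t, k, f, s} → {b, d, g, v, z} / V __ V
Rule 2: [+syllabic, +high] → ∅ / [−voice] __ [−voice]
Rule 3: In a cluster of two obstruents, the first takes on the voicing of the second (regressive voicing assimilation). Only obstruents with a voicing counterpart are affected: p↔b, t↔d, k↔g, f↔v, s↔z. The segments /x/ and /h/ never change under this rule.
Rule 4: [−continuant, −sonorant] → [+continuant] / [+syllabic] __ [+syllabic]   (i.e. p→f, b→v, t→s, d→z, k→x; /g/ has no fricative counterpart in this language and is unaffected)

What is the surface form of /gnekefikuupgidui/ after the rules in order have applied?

Rule 1 (intervocalic voicing): /k/ is a voiceless obstruent between vowels /e/ and /e/, so it voices to [g]. /f/ is a voiceless obstruent between vowels /e/ and /i/, so it voices to [v]. /k/ is a voiceless obstruent between vowels /i/ and /u/, so it voices to [g]. /gnekefikuupgidui/ → gnegeviguupgidui.
Rule 2 (high vowel syncope): no segment meets the environment; /gnegeviguupgidui/ is unchanged.
Rule 3 (regressive voicing assimilation): /p/ precedes the voiced obstruent /g/, so it voices to [b] by assimilation. /gnegeviguupgidui/ → gnegeviguubgidui.
Rule 4 (intervocalic spirantization): /d/ is a stop between vowels /i/ and /u/, so it spirantizes to the fricative [z]. /gnegeviguubgidui/ → gnegeviguubgizui.

gnegeviguubgizui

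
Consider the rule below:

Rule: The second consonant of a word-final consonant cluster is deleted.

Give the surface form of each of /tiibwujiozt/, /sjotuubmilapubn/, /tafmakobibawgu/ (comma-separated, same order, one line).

tiibwujioz, sjotuubmilapub, tafmakobibawgu

/tiibwujiozt/: /t/ is the second consonant of a word-final cluster /zt/, so it deletes. → [tiibwujioz].
/sjotuubmilapubn/: /n/ is the second consonant of a word-final cluster /bn/, so it deletes. → [sjotuubmilapub].
/tafmakobibawgu/: the rule's environment is not met; surfaces unchanged as [tafmakobibawgu].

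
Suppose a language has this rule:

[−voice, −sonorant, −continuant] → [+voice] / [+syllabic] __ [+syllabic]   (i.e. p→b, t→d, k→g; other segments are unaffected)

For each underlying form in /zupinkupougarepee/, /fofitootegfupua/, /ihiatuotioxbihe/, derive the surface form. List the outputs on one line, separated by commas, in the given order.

zubinkubougarebee, fofidoodegfubua, ihiaduodioxbihe

/zupinkupougarepee/: /p/ is a voiceless stop between vowels /u/ and /i/, so it voices to [b]. /p/ is a voiceless stop between vowels /u/ and /o/, so it voices to [b]. /p/ is a voiceless stop between vowels /e/ and /e/, so it voices to [b]. → [zubinkubougarebee].
/fofitootegfupua/: /t/ is a voiceless stop between vowels /i/ and /o/, so it voices to [d]. /t/ is a voiceless stop between vowels /o/ and /e/, so it voices to [d]. /p/ is a voiceless stop between vowels /u/ and /u/, so it voices to [b]. → [fofidoodegfubua].
/ihiatuotioxbihe/: /t/ is a voiceless stop between vowels /a/ and /u/, so it voices to [d]. /t/ is a voiceless stop between vowels /o/ and /i/, so it voices to [d]. → [ihiaduodioxbihe].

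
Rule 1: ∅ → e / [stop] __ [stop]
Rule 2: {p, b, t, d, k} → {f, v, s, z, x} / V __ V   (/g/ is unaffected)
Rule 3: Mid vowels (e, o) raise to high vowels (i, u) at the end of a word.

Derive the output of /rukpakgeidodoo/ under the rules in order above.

ruxefaxegeizozou

Rule 1 (stop-cluster e-epenthesis): /k/ and /p/ form a stop–stop cluster, so [e] is inserted between them. /k/ and /g/ form a stop–stop cluster, so [e] is inserted between them. /rukpakgeidodoo/ → rukepakegeidodoo.
Rule 2 (intervocalic spirantization): /k/ is a stop between vowels /u/ and /e/, so it spirantizes to the fricative [x]. /p/ is a stop between vowels /e/ and /a/, so it spirantizes to the fricative [f]. /k/ is a stop between vowels /a/ and /e/, so it spirantizes to the fricative [x]. /d/ is a stop between vowels /i/ and /o/, so it spirantizes to the fricative [z]. /d/ is a stop between vowels /o/ and /o/, so it spirantizes to the fricative [z]. /rukepakegeidodoo/ → ruxefaxegeizozoo.
Rule 3 (final vowel raising): /o/ is a mid vowel in word-final position, so it raises to [u]. /ruxefaxegeizozoo/ → ruxefaxegeizozou.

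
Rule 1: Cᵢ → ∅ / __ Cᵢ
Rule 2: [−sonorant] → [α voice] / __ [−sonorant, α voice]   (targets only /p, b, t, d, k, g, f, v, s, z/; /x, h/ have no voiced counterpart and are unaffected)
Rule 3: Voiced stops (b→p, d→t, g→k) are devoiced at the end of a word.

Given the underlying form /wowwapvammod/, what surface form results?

Rule 1 (degemination): /ww/ is a geminate; the first /w/ deletes. /mm/ is a geminate; the first /m/ deletes. /wowwapvammod/ → wowapvamod.
Rule 2 (regressive voicing assimilation): /p/ precedes the voiced obstruent /v/, so it voices to [b] by assimilation. /wowapvamod/ → wowabvamod.
Rule 3 (final devoicing): /d/ is a voiced stop in word-final position, so it devoices to [t]. /wowabvamod/ → wowabvamot.

wowabvamot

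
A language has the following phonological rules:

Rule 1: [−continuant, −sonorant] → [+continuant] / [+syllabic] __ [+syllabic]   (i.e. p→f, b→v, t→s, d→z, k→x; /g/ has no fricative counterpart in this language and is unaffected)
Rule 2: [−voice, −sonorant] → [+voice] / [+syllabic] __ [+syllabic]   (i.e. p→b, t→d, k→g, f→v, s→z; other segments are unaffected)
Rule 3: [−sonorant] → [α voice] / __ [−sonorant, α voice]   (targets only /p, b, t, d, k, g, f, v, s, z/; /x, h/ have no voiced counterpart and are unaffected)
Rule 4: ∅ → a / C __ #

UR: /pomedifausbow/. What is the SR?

Rule 1 (intervocalic spirantization): /d/ is a stop between vowels /e/ and /i/, so it spirantizes to the fricative [z]. /pomedifausbow/ → pomezifausbow.
Rule 2 (intervocalic voicing): /f/ is a voiceless obstruent between vowels /i/ and /a/, so it voices to [v]. /pomezifausbow/ → pomezivausbow.
Rule 3 (regressive voicing assimilation): /s/ precedes the voiced obstruent /b/, so it voices to [z] by assimilation. /pomezivausbow/ → pomezivauzbow.
Rule 4 (final a-epenthesis): the form ends in the consonant /w/, so [a] is inserted word-finally. /pomezivauzbow/ → pomezivauzbowa.

pomezivauzbowa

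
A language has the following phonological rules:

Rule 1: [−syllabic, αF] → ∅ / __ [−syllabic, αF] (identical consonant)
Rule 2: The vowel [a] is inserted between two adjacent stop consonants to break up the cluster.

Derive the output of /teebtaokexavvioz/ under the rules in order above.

teebataokexavioz

Rule 1 (degemination): /vv/ is a geminate; the first /v/ deletes. /teebtaokexavvioz/ → teebtaokexavioz.
Rule 2 (stop-cluster a-epenthesis): /b/ and /t/ form a stop–stop cluster, so [a] is inserted between them. /teebtaokexavioz/ → teebataokexavioz.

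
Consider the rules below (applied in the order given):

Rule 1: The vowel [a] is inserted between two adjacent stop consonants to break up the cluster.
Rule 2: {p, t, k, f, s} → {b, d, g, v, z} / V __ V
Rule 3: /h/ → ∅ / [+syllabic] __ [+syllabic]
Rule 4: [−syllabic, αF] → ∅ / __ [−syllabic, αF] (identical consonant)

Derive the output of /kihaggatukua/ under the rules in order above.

Rule 1 (stop-cluster a-epenthesis): /g/ and /g/ form a stop–stop cluster, so [a] is inserted between them. /kihaggatukua/ → kihagagatukua.
Rule 2 (intervocalic voicing): /t/ is a voiceless obstruent between vowels /a/ and /u/, so it voices to [d]. /k/ is a voiceless obstruent between vowels /u/ and /u/, so it voices to [g]. /kihagagatukua/ → kihagagadugua.
Rule 3 (intervocalic h-deletion): /h/ occurs between vowels /i/ and /a/, so it deletes. /kihagagadugua/ → kiagagadugua.
Rule 4 (degemination): no segment meets the environment; /kiagagadugua/ is unchanged.

kiagagadugua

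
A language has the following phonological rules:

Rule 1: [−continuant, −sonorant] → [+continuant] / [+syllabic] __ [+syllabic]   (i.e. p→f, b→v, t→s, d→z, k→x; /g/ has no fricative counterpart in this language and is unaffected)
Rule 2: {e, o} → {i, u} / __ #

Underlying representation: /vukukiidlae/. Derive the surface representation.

vuxuxiidlai

Rule 1 (intervocalic spirantization): /k/ is a stop between vowels /u/ and /u/, so it spirantizes to the fricative [x]. /k/ is a stop between vowels /u/ and /i/, so it spirantizes to the fricative [x]. /vukukiidlae/ → vuxuxiidlae.
Rule 2 (final vowel raising): /e/ is a mid vowel in word-final position, so it raises to [i]. /vuxuxiidlae/ → vuxuxiidlai.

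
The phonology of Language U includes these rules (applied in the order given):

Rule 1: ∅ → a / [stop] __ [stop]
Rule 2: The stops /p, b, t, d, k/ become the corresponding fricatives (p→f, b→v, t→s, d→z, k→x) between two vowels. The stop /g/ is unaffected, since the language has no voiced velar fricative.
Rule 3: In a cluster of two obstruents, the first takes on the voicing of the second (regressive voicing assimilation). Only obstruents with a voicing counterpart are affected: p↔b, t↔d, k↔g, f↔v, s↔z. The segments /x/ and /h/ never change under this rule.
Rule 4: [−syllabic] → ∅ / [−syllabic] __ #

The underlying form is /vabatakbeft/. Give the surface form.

vavasaxavef

Rule 1 (stop-cluster a-epenthesis): /k/ and /b/ form a stop–stop cluster, so [a] is inserted between them. /vabatakbeft/ → vabatakabeft.
Rule 2 (intervocalic spirantization): /b/ is a stop between vowels /a/ and /a/, so it spirantizes to the fricative [v]. /t/ is a stop between vowels /a/ and /a/, so it spirantizes to the fricative [s]. /k/ is a stop between vowels /a/ and /a/, so it spirantizes to the fricative [x]. /b/ is a stop between vowels /a/ and /e/, so it spirantizes to the fricative [v]. /vabatakabeft/ → vavasaxaveft.
Rule 3 (regressive voicing assimilation): no segment meets the environment; /vavasaxaveft/ is unchanged.
Rule 4 (final cluster simplification): /t/ is the second consonant of a word-final cluster /ft/, so it deletes. /vavasaxaveft/ → vavasaxavef.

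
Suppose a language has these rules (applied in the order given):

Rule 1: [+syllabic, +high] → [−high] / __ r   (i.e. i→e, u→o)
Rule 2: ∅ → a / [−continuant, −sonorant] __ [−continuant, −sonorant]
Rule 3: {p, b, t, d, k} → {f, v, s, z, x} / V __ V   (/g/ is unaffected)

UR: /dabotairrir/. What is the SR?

davosaerrer

Rule 1 (pre-rhotic lowering): /i/ is a high vowel immediately before /r/, so it lowers to [e]. /i/ is a high vowel immediately before /r/, so it lowers to [e]. /dabotairrir/ → dabotaerrer.
Rule 2 (stop-cluster a-epenthesis): no segment meets the environment; /dabotaerrer/ is unchanged.
Rule 3 (intervocalic spirantization): /b/ is a stop between vowels /a/ and /o/, so it spirantizes to the fricative [v]. /t/ is a stop between vowels /o/ and /a/, so it spirantizes to the fricative [s]. /dabotaerrer/ → davosaerrer.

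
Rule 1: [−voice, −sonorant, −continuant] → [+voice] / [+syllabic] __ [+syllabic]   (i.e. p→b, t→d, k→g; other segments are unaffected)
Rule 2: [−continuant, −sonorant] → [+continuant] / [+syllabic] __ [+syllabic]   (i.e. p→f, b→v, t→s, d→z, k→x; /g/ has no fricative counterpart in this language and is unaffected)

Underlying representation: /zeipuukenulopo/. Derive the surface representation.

zeivuugenulovo

Rule 1 (intervocalic voicing): /p/ is a voiceless stop between vowels /i/ and /u/, so it voices to [b]. /k/ is a voiceless stop between vowels /u/ and /e/, so it voices to [g]. /p/ is a voiceless stop between vowels /o/ and /o/, so it voices to [b]. /zeipuukenulopo/ → zeibuugenulobo.
Rule 2 (intervocalic spirantization): /b/ is a stop between vowels /i/ and /u/, so it spirantizes to the fricative [v]. /b/ is a stop between vowels /o/ and /o/, so it spirantizes to the fricative [v]. /zeibuugenulobo/ → zeivuugenulovo.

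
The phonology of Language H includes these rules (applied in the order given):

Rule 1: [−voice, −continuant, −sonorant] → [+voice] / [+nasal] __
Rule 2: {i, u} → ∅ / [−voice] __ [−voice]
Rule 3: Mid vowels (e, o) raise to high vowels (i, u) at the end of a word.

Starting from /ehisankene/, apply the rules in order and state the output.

Rule 1 (post-nasal voicing): /k/ is a voiceless stop immediately after the nasal /n/, so it voices to [g]. /ehisankene/ → ehisangene.
Rule 2 (high vowel syncope): /i/ is a high vowel flanked by voiceless consonants /h/ and /s/, so it deletes. /ehisangene/ → ehsangene.
Rule 3 (final vowel raising): /e/ is a mid vowel in word-final position, so it raises to [i]. /ehsangene/ → ehsangeni.

ehsangeni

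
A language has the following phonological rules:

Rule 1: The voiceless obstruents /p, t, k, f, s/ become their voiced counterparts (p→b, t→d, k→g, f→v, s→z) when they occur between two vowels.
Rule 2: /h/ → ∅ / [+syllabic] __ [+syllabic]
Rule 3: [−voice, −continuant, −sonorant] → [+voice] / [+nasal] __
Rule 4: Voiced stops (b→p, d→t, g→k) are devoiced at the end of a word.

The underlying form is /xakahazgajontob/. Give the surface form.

Rule 1 (intervocalic voicing): /k/ is a voiceless obstruent between vowels /a/ and /a/, so it voices to [g]. /xakahazgajontob/ → xagahazgajontob.
Rule 2 (intervocalic h-deletion): /h/ occurs between vowels /a/ and /a/, so it deletes. /xagahazgajontob/ → xagaazgajontob.
Rule 3 (post-nasal voicing): /t/ is a voiceless stop immediately after the nasal /n/, so it voices to [d]. /xagaazgajontob/ → xagaazgajondob.
Rule 4 (final devoicing): /b/ is a voiced stop in word-final position, so it devoices to [p]. /xagaazgajondob/ → xagaazgajondop.

xagaazgajondop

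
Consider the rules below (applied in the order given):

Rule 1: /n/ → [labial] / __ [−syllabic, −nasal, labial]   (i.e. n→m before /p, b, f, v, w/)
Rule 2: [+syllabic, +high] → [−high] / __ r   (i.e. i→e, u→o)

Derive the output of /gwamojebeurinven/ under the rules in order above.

Rule 1 (nasal place assimilation): /n/ precedes the labial consonant /v/, so it assimilates in place to [m]. /gwamojebeurinven/ → gwamojebeurimven.
Rule 2 (pre-rhotic lowering): /u/ is a high vowel immediately before /r/, so it lowers to [o]. /gwamojebeurimven/ → gwamojebeorimven.

gwamojebeorimven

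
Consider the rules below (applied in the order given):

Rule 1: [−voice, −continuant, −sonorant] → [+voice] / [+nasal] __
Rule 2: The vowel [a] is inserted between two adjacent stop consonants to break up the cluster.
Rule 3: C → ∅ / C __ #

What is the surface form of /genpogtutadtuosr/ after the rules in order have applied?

genbogatutadatuos

Rule 1 (post-nasal voicing): /p/ is a voiceless stop immediately after the nasal /n/, so it voices to [b]. /genpogtutadtuosr/ → genbogtutadtuosr.
Rule 2 (stop-cluster a-epenthesis): /g/ and /t/ form a stop–stop cluster, so [a] is inserted between them. /d/ and /t/ form a stop–stop cluster, so [a] is inserted between them. /genbogtutadtuosr/ → genbogatutadatuosr.
Rule 3 (final cluster simplification): /r/ is the second consonant of a word-final cluster /sr/, so it deletes. /genbogatutadatuosr/ → genbogatutadatuos.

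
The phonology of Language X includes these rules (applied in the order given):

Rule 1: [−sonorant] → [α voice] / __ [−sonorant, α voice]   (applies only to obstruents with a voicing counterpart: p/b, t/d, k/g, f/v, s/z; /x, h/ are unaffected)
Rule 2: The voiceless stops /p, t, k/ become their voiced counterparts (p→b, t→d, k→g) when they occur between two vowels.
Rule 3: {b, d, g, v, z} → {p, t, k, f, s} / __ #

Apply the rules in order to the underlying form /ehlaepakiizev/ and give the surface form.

ehlaebagiizef

Rule 1 (regressive voicing assimilation): no segment meets the environment; /ehlaepakiizev/ is unchanged.
Rule 2 (intervocalic voicing): /p/ is a voiceless stop between vowels /e/ and /a/, so it voices to [b]. /k/ is a voiceless stop between vowels /a/ and /i/, so it voices to [g]. /ehlaepakiizev/ → ehlaebagiizev.
Rule 3 (final devoicing): /v/ is a voiced obstruent in word-final position, so it devoices to [f]. /ehlaebagiizev/ → ehlaebagiizef.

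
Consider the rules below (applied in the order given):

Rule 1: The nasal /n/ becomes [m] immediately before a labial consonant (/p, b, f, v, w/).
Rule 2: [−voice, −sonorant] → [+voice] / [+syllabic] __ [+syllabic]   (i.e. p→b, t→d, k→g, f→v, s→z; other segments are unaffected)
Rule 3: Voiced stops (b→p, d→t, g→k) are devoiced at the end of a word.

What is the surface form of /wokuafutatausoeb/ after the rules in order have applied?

woguavudadauzoep

Rule 1 (nasal place assimilation): no segment meets the environment; /wokuafutatausoeb/ is unchanged.
Rule 2 (intervocalic voicing): /k/ is a voiceless obstruent between vowels /o/ and /u/, so it voices to [g]. /f/ is a voiceless obstruent between vowels /a/ and /u/, so it voices to [v]. /t/ is a voiceless obstruent between vowels /u/ and /a/, so it voices to [d]. /t/ is a voiceless obstruent between vowels /a/ and /a/, so it voices to [d]. /s/ is a voiceless obstruent between vowels /u/ and /o/, so it voices to [z]. /wokuafutatausoeb/ → woguavudadauzoeb.
Rule 3 (final devoicing): /b/ is a voiced stop in word-final position, so it devoices to [p]. /woguavudadauzoeb/ → woguavudadauzoep.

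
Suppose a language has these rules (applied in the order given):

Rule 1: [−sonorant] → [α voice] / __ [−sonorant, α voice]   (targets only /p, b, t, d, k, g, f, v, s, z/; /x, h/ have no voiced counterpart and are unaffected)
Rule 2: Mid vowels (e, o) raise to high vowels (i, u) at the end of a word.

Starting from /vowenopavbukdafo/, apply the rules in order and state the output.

vowenopavbugdafu

Rule 1 (regressive voicing assimilation): /k/ precedes the voiced obstruent /d/, so it voices to [g] by assimilation. /vowenopavbukdafo/ → vowenopavbugdafo.
Rule 2 (final vowel raising): /o/ is a mid vowel in word-final position, so it raises to [u]. /vowenopavbugdafo/ → vowenopavbugdafu.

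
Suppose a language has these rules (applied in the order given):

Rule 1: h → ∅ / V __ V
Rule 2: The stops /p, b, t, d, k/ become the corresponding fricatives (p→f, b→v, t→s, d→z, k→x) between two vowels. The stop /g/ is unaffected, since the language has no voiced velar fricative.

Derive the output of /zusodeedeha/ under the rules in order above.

zusozeezea

Rule 1 (intervocalic h-deletion): /h/ occurs between vowels /e/ and /a/, so it deletes. /zusodeedeha/ → zusodeedea.
Rule 2 (intervocalic spirantization): /d/ is a stop between vowels /o/ and /e/, so it spirantizes to the fricative [z]. /d/ is a stop between vowels /e/ and /e/, so it spirantizes to the fricative [z]. /zusodeedea/ → zusozeezea.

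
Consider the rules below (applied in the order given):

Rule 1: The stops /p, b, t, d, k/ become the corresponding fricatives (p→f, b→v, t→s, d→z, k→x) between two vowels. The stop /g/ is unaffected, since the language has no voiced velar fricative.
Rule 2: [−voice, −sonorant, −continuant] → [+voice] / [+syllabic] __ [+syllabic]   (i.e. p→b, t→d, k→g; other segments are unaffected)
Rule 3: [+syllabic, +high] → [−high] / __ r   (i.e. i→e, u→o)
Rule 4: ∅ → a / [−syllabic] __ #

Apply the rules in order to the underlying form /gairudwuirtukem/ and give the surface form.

gaerudwuertuxema

Rule 1 (intervocalic spirantization): /k/ is a stop between vowels /u/ and /e/, so it spirantizes to the fricative [x]. /gairudwuirtukem/ → gairudwuirtuxem.
Rule 2 (intervocalic voicing): no segment meets the environment; /gairudwuirtuxem/ is unchanged.
Rule 3 (pre-rhotic lowering): /i/ is a high vowel immediately before /r/, so it lowers to [e]. /i/ is a high vowel immediately before /r/, so it lowers to [e]. /gairudwuirtuxem/ → gaerudwuertuxem.
Rule 4 (final a-epenthesis): the form ends in the consonant /m/, so [a] is inserted word-finally. /gaerudwuertuxem/ → gaerudwuertuxema.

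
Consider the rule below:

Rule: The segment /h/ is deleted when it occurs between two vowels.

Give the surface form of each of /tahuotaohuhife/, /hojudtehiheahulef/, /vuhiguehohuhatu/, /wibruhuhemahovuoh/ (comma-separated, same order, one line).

/tahuotaohuhife/: /h/ occurs between vowels /a/ and /u/, so it deletes. /h/ occurs between vowels /o/ and /u/, so it deletes. /h/ occurs between vowels /u/ and /i/, so it deletes. → [tauotaouife].
/hojudtehiheahulef/: /h/ occurs between vowels /e/ and /i/, so it deletes. /h/ occurs between vowels /i/ and /e/, so it deletes. /h/ occurs between vowels /a/ and /u/, so it deletes. → [hojudteieaulef].
/vuhiguehohuhatu/: /h/ occurs between vowels /u/ and /i/, so it deletes. /h/ occurs between vowels /e/ and /o/, so it deletes. /h/ occurs between vowels /o/ and /u/, so it deletes. /h/ occurs between vowels /u/ and /a/, so it deletes. → [vuigueouatu].
/wibruhuhemahovuoh/: /h/ occurs between vowels /u/ and /u/, so it deletes. /h/ occurs between vowels /u/ and /e/, so it deletes. /h/ occurs between vowels /a/ and /o/, so it deletes. → [wibruuemaovuoh].

tauotaouife, hojudteieaulef, vuigueouatu, wibruuemaovuoh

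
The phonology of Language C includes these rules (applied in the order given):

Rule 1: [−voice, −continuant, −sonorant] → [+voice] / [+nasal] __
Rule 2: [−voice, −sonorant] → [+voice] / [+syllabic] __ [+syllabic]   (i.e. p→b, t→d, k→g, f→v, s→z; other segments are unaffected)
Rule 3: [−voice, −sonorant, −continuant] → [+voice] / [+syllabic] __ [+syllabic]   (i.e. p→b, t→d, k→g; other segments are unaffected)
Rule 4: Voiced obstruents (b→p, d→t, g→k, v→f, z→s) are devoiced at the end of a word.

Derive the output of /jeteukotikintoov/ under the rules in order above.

jedeugodigindoof

Rule 1 (post-nasal voicing): /t/ is a voiceless stop immediately after the nasal /n/, so it voices to [d]. /jeteukotikintoov/ → jeteukotikindoov.
Rule 2 (intervocalic voicing): /t/ is a voiceless obstruent between vowels /e/ and /e/, so it voices to [d]. /k/ is a voiceless obstruent between vowels /u/ and /o/, so it voices to [g]. /t/ is a voiceless obstruent between vowels /o/ and /i/, so it voices to [d]. /k/ is a voiceless obstruent between vowels /i/ and /i/, so it voices to [g]. /jeteukotikindoov/ → jedeugodigindoov.
Rule 3 (intervocalic voicing): no segment meets the environment; /jedeugodigindoov/ is unchanged.
Rule 4 (final devoicing): /v/ is a voiced obstruent in word-final position, so it devoices to [f]. /jedeugodigindoov/ → jedeugodigindoof.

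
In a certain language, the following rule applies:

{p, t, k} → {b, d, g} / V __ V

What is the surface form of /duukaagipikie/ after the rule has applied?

duugaagibigie

/k/ is a voiceless stop between vowels /u/ and /a/, so it voices to [g].
/p/ is a voiceless stop between vowels /i/ and /i/, so it voices to [b].
/k/ is a voiceless stop between vowels /i/ and /i/, so it voices to [g].
Surface form: [duugaagibigie].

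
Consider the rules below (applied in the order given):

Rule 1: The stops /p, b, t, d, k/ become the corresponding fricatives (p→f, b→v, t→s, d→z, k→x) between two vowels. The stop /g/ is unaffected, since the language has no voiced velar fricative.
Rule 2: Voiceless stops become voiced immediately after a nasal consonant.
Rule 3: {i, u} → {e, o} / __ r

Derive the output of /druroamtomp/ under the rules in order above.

droroamdomb

Rule 1 (intervocalic spirantization): no segment meets the environment; /druroamtomp/ is unchanged.
Rule 2 (post-nasal voicing): /t/ is a voiceless stop immediately after the nasal /m/, so it voices to [d]. /p/ is a voiceless stop immediately after the nasal /m/, so it voices to [b]. /druroamtomp/ → druroamdomb.
Rule 3 (pre-rhotic lowering): /u/ is a high vowel immediately before /r/, so it lowers to [o]. /druroamdomb/ → droroamdomb.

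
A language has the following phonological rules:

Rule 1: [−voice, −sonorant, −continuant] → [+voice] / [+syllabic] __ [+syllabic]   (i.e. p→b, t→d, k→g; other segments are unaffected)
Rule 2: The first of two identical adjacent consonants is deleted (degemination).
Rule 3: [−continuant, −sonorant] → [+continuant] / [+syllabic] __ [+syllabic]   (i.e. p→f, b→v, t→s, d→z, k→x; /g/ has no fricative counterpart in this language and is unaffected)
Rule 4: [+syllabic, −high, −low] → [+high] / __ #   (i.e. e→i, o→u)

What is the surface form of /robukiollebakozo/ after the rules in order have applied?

Rule 1 (intervocalic voicing): /k/ is a voiceless stop between vowels /u/ and /i/, so it voices to [g]. /k/ is a voiceless stop between vowels /a/ and /o/, so it voices to [g]. /robukiollebakozo/ → robugiollebagozo.
Rule 2 (degemination): /ll/ is a geminate; the first /l/ deletes. /robugiollebagozo/ → robugiolebagozo.
Rule 3 (intervocalic spirantization): /b/ is a stop between vowels /o/ and /u/, so it spirantizes to the fricative [v]. /b/ is a stop between vowels /e/ and /a/, so it spirantizes to the fricative [v]. /robugiolebagozo/ → rovugiolevagozo.
Rule 4 (final vowel raising): /o/ is a mid vowel in word-final position, so it raises to [u]. /rovugiolevagozo/ → rovugiolevagozu.

rovugiolevagozu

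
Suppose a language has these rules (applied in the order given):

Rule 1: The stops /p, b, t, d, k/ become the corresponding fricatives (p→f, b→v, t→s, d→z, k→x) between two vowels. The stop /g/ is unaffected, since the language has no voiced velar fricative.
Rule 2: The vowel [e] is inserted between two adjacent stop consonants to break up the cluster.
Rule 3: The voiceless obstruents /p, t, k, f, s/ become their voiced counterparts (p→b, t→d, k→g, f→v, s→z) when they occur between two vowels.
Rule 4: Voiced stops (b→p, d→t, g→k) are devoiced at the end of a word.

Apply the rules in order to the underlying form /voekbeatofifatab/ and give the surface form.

Rule 1 (intervocalic spirantization): /t/ is a stop between vowels /a/ and /o/, so it spirantizes to the fricative [s]. /t/ is a stop between vowels /a/ and /a/, so it spirantizes to the fricative [s]. /voekbeatofifatab/ → voekbeasofifasab.
Rule 2 (stop-cluster e-epenthesis): /k/ and /b/ form a stop–stop cluster, so [e] is inserted between them. /voekbeasofifasab/ → voekebeasofifasab.
Rule 3 (intervocalic voicing): /k/ is a voiceless obstruent between vowels /e/ and /e/, so it voices to [g]. /s/ is a voiceless obstruent between vowels /a/ and /o/, so it voices to [z]. /f/ is a voiceless obstruent between vowels /o/ and /i/, so it voices to [v]. /f/ is a voiceless obstruent between vowels /i/ and /a/, so it voices to [v]. /s/ is a voiceless obstruent between vowels /a/ and /a/, so it voices to [z]. /voekebeasofifasab/ → voegebeazovivazab.
Rule 4 (final devoicing): /b/ is a voiced stop in word-final position, so it devoices to [p]. /voegebeazovivazab/ → voegebeazovivazap.

voegebeazovivazap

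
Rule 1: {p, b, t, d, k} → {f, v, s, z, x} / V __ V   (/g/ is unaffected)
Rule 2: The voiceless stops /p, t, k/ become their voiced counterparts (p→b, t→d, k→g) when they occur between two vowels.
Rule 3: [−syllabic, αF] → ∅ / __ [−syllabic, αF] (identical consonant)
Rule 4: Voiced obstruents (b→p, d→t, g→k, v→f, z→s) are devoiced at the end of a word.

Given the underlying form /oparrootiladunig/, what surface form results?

ofaroosilazunik

Rule 1 (intervocalic spirantization): /p/ is a stop between vowels /o/ and /a/, so it spirantizes to the fricative [f]. /t/ is a stop between vowels /o/ and /i/, so it spirantizes to the fricative [s]. /d/ is a stop between vowels /a/ and /u/, so it spirantizes to the fricative [z]. /oparrootiladunig/ → ofarroosilazunig.
Rule 2 (intervocalic voicing): no segment meets the environment; /ofarroosilazunig/ is unchanged.
Rule 3 (degemination): /rr/ is a geminate; the first /r/ deletes. /ofarroosilazunig/ → ofaroosilazunig.
Rule 4 (final devoicing): /g/ is a voiced obstruent in word-final position, so it devoices to [k]. /ofaroosilazunig/ → ofaroosilazunik.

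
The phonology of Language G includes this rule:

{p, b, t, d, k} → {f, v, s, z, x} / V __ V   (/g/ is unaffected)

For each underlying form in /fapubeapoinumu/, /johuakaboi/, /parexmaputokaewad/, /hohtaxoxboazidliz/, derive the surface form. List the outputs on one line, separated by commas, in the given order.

/fapubeapoinumu/: /p/ is a stop between vowels /a/ and /u/, so it spirantizes to the fricative [f]. /b/ is a stop between vowels /u/ and /e/, so it spirantizes to the fricative [v]. /p/ is a stop between vowels /a/ and /o/, so it spirantizes to the fricative [f]. → [fafuveafoinumu].
/johuakaboi/: /k/ is a stop between vowels /a/ and /a/, so it spirantizes to the fricative [x]. /b/ is a stop between vowels /a/ and /o/, so it spirantizes to the fricative [v]. → [johuaxavoi].
/parexmaputokaewad/: /p/ is a stop between vowels /a/ and /u/, so it spirantizes to the fricative [f]. /t/ is a stop between vowels /u/ and /o/, so it spirantizes to the fricative [s]. /k/ is a stop between vowels /o/ and /a/, so it spirantizes to the fricative [x]. → [parexmafusoxaewad].
/hohtaxoxboazidliz/: the rule's environment is not met; surfaces unchanged as [hohtaxoxboazidliz].

fafuveafoinumu, johuaxavoi, parexmafusoxaewad, hohtaxoxboazidliz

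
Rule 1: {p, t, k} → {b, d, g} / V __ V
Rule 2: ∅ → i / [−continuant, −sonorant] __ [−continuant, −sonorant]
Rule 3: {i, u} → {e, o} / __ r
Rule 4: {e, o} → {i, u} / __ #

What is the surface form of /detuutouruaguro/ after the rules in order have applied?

Rule 1 (intervocalic voicing): /t/ is a voiceless stop between vowels /e/ and /u/, so it voices to [d]. /t/ is a voiceless stop between vowels /u/ and /o/, so it voices to [d]. /detuutouruaguro/ → deduudouruaguro.
Rule 2 (stop-cluster i-epenthesis): no segment meets the environment; /deduudouruaguro/ is unchanged.
Rule 3 (pre-rhotic lowering): /u/ is a high vowel immediately before /r/, so it lowers to [o]. /u/ is a high vowel immediately before /r/, so it lowers to [o]. /deduudouruaguro/ → deduudooruagoro.
Rule 4 (final vowel raising): /o/ is a mid vowel in word-final position, so it raises to [u]. /deduudooruagoro/ → deduudooruagoru.

deduudooruagoru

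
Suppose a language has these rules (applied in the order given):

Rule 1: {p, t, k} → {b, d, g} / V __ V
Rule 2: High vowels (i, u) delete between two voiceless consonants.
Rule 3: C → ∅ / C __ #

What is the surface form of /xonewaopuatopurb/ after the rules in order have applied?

Rule 1 (intervocalic voicing): /p/ is a voiceless stop between vowels /o/ and /u/, so it voices to [b]. /t/ is a voiceless stop between vowels /a/ and /o/, so it voices to [d]. /p/ is a voiceless stop between vowels /o/ and /u/, so it voices to [b]. /xonewaopuatopurb/ → xonewaobuadoburb.
Rule 2 (high vowel syncope): no segment meets the environment; /xonewaobuadoburb/ is unchanged.
Rule 3 (final cluster simplification): /b/ is the second consonant of a word-final cluster /rb/, so it deletes. /xonewaobuadoburb/ → xonewaobuadobur.

xonewaobuadobur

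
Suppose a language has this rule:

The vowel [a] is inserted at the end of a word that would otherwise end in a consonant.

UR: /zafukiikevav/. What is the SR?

the form ends in the consonant /v/, so [a] is inserted word-finally.
Surface form: [zafukiikevava].

zafukiikevava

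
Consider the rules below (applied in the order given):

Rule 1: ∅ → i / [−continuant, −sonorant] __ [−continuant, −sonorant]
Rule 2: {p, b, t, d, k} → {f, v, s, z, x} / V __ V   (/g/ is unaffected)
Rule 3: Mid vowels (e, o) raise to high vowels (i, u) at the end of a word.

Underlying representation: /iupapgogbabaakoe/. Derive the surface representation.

iufafigogivavaaxoi

Rule 1 (stop-cluster i-epenthesis): /p/ and /g/ form a stop–stop cluster, so [i] is inserted between them. /g/ and /b/ form a stop–stop cluster, so [i] is inserted between them. /iupapgogbabaakoe/ → iupapigogibabaakoe.
Rule 2 (intervocalic spirantization): /p/ is a stop between vowels /u/ and /a/, so it spirantizes to the fricative [f]. /p/ is a stop between vowels /a/ and /i/, so it spirantizes to the fricative [f]. /b/ is a stop between vowels /i/ and /a/, so it spirantizes to the fricative [v]. /b/ is a stop between vowels /a/ and /a/, so it spirantizes to the fricative [v]. /k/ is a stop between vowels /a/ and /o/, so it spirantizes to the fricative [x]. /iupapigogibabaakoe/ → iufafigogivavaaxoe.
Rule 3 (final vowel raising): /e/ is a mid vowel in word-final position, so it raises to [i]. /iufafigogivavaaxoe/ → iufafigogivavaaxoi.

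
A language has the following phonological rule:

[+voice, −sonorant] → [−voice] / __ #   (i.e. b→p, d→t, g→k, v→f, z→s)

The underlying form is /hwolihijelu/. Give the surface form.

hwolihijelu

No segment of /hwolihijelu/ meets the structural description of the rule, so the form surfaces unchanged.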